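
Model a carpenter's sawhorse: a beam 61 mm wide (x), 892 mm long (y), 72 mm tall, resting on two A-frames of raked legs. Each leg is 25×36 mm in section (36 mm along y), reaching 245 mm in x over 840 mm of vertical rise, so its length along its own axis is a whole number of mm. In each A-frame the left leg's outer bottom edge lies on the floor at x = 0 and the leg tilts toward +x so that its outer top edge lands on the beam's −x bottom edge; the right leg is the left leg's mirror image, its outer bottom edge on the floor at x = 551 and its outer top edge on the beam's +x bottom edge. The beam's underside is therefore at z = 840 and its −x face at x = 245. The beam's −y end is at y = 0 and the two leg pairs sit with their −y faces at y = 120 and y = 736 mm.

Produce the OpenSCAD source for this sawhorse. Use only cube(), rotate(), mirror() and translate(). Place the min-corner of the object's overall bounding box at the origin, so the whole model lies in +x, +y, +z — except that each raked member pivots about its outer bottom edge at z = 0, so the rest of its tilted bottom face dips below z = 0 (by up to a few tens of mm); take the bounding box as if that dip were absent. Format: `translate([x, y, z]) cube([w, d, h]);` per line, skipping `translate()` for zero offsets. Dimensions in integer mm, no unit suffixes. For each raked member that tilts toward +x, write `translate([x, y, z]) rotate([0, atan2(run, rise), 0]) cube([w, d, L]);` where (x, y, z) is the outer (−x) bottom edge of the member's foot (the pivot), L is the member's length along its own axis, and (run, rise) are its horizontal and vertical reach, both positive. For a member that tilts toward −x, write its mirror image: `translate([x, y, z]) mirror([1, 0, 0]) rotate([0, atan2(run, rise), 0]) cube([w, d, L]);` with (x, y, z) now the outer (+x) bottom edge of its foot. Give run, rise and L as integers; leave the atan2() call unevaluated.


// leg length = √(245² + 840²) = 875
// right-leg outer foot x = 2·245 + 61 = 551
// beam min-corner = (245, 0, 840)
translate([245, 0, 840]) cube([61, 892, 72]);
translate([0, 120, 0]) rotate([0, atan2(245, 840), 0]) cube([25, 36, 875]);
translate([551, 120, 0]) mirror([1, 0, 0]) rotate([0, atan2(245, 840), 0]) cube([25, 36, 875]);
translate([0, 736, 0]) rotate([0, atan2(245, 840), 0]) cube([25, 36, 875]);
translate([551, 736, 0]) mirror([1, 0, 0]) rotate([0, atan2(245, 840), 0]) cube([25, 36, 875]);


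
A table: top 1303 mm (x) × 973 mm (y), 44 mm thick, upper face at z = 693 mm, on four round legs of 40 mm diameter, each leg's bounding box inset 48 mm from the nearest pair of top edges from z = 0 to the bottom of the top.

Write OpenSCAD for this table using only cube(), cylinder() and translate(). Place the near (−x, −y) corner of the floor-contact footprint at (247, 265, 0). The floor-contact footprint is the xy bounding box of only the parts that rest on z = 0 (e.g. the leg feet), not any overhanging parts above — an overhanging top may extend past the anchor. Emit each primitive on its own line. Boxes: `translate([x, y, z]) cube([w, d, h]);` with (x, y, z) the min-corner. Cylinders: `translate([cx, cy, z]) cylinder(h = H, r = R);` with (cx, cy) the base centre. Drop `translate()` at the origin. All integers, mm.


// leg_h = 693 - 44 = 649
translate([199, 217, 649]) cube([1303, 973, 44]);
translate([267, 285, 0]) cylinder(h = 649, r = 20);
translate([1434, 285, 0]) cylinder(h = 649, r = 20);
translate([267, 1122, 0]) cylinder(h = 649, r = 20);
translate([1434, 1122, 0]) cylinder(h = 649, r = 20);


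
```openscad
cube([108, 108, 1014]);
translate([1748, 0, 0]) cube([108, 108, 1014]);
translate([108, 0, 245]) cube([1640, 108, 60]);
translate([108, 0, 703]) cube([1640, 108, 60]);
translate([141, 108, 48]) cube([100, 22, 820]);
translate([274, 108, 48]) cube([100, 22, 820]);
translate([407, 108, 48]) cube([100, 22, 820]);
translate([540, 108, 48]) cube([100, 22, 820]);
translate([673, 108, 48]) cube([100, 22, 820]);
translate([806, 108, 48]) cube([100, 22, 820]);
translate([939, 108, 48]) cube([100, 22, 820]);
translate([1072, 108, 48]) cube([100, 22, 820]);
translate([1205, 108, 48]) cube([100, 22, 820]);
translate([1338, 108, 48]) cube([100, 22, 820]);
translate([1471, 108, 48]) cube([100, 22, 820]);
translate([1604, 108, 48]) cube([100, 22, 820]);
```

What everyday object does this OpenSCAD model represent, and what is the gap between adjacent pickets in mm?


A fence section. The picket gap is 33 mm.

Two posts, two rails, 12 pickets — a fence section. Span 1640 mm holds 12 pickets of 100 mm with 13 equal gaps: ⌊(1640 − 12·100) / 13⌋ = 33 mm.


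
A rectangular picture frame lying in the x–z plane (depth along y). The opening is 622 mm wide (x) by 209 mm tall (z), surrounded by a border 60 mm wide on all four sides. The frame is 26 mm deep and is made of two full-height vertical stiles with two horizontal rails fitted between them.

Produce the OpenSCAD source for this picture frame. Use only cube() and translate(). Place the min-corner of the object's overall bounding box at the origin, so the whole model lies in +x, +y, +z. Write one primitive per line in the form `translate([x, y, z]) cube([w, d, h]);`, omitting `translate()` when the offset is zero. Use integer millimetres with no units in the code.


cube([60, 26, 329]);
translate([682, 0, 0]) cube([60, 26, 329]);
translate([60, 0, 0]) cube([622, 26, 60]);
translate([60, 0, 269]) cube([622, 26, 60]);


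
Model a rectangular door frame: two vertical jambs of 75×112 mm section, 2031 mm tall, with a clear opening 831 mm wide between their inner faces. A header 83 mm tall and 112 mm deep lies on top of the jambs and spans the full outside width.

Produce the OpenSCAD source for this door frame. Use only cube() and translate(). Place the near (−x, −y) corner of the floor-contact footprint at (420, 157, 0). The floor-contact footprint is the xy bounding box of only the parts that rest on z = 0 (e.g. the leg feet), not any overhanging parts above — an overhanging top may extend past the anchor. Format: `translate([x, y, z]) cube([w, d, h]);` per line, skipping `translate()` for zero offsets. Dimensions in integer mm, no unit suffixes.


translate([420, 157, 0]) cube([75, 112, 2031]);
translate([1326, 157, 0]) cube([75, 112, 2031]);
translate([420, 157, 2031]) cube([981, 112, 83]);


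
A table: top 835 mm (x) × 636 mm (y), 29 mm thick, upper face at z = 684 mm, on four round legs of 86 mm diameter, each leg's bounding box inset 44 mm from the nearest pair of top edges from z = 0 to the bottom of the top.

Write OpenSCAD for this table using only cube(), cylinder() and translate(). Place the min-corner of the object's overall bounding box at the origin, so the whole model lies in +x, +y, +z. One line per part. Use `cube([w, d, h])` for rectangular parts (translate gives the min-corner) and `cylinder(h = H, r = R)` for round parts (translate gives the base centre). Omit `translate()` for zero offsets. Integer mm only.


translate([0, 0, 655]) cube([835, 636, 29]);
translate([87, 87, 0]) cylinder(h = 655, r = 43);
translate([748, 87, 0]) cylinder(h = 655, r = 43);
translate([87, 549, 0]) cylinder(h = 655, r = 43);
translate([748, 549, 0]) cylinder(h = 655, r = 43);


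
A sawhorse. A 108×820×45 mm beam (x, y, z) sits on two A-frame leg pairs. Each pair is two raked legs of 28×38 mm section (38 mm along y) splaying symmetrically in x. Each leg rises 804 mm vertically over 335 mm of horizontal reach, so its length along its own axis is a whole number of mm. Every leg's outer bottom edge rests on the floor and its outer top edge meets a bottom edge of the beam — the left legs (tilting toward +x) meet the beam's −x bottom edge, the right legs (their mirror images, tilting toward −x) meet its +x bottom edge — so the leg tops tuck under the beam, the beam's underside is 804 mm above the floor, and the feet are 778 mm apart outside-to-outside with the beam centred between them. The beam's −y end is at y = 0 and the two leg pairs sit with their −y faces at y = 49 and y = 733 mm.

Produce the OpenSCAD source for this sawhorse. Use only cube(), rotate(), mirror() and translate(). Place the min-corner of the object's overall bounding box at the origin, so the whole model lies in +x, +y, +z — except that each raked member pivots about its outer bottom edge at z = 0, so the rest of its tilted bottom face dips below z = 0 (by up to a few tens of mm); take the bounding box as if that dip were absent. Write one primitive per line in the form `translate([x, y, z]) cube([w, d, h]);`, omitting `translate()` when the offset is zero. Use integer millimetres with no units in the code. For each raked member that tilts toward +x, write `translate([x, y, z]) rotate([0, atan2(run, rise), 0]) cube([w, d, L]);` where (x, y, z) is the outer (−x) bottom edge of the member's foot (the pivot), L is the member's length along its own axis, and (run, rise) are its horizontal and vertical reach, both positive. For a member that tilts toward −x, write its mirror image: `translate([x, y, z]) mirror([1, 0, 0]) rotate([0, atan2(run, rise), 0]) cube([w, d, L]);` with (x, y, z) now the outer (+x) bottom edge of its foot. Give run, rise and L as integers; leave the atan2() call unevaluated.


translate([335, 0, 804]) cube([108, 820, 45]);
translate([0, 49, 0]) rotate([0, atan2(335, 804), 0]) cube([28, 38, 871]);
translate([778, 49, 0]) mirror([1, 0, 0]) rotate([0, atan2(335, 804), 0]) cube([28, 38, 871]);
translate([0, 733, 0]) rotate([0, atan2(335, 804), 0]) cube([28, 38, 871]);
translate([778, 733, 0]) mirror([1, 0, 0]) rotate([0, atan2(335, 804), 0]) cube([28, 38, 871]);


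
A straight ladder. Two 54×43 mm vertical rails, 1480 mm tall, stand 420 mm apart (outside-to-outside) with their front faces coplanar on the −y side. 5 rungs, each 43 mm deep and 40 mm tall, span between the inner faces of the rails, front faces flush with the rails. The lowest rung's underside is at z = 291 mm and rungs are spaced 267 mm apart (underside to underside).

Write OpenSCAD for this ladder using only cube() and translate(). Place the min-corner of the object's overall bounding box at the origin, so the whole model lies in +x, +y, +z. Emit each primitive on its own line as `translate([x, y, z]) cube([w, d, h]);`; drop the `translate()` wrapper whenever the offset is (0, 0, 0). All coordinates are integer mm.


cube([54, 43, 1480]);
translate([366, 0, 0]) cube([54, 43, 1480]);
translate([54, 0, 291]) cube([312, 43, 40]);
translate([54, 0, 558]) cube([312, 43, 40]);
translate([54, 0, 825]) cube([312, 43, 40]);
translate([54, 0, 1092]) cube([312, 43, 40]);
translate([54, 0, 1359]) cube([312, 43, 40]);


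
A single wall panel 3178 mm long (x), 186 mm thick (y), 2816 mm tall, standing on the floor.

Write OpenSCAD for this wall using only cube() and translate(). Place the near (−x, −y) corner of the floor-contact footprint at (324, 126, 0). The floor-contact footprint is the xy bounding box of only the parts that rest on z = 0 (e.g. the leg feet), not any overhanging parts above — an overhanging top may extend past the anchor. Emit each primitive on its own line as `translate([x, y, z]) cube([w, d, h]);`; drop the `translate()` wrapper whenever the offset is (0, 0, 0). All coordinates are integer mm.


translate([324, 126, 0]) cube([3178, 186, 2816]);


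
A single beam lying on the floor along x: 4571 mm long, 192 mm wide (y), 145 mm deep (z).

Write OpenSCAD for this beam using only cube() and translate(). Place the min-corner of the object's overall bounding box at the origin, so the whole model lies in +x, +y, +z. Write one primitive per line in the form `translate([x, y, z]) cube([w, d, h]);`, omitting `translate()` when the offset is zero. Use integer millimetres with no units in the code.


cube([4571, 192, 145]);


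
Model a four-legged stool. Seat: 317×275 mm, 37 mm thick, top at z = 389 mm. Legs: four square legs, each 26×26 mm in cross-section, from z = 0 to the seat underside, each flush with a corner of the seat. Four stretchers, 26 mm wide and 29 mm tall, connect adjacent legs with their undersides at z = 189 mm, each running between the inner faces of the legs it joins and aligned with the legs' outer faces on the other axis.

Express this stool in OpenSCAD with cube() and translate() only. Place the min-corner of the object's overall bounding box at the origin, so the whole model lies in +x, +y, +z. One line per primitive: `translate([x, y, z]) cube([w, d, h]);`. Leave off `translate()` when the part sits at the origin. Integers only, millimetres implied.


// leg_h = 389 - 37 = 352
// stretcher span = 317 - 2*26 = 265
translate([0, 0, 352]) cube([317, 275, 37]);
cube([26, 26, 352]);
translate([291, 0, 0]) cube([26, 26, 352]);
translate([0, 249, 0]) cube([26, 26, 352]);
translate([291, 249, 0]) cube([26, 26, 352]);
translate([26, 0, 189]) cube([265, 26, 29]);
translate([26, 249, 189]) cube([265, 26, 29]);
translate([0, 26, 189]) cube([26, 223, 29]);
translate([291, 26, 189]) cube([26, 223, 29]);


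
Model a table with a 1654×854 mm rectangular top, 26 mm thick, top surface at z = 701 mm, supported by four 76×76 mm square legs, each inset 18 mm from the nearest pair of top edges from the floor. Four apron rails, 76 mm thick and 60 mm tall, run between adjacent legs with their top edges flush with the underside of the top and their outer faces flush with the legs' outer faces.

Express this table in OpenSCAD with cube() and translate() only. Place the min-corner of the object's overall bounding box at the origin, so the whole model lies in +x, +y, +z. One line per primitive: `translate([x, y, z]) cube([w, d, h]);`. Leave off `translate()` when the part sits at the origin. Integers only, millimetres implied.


translate([0, 0, 675]) cube([1654, 854, 26]);
translate([18, 18, 0]) cube([76, 76, 675]);
translate([1560, 18, 0]) cube([76, 76, 675]);
translate([18, 760, 0]) cube([76, 76, 675]);
translate([1560, 760, 0]) cube([76, 76, 675]);
translate([94, 18, 615]) cube([1466, 76, 60]);
translate([94, 760, 615]) cube([1466, 76, 60]);
translate([18, 94, 615]) cube([76, 666, 60]);
translate([1560, 94, 615]) cube([76, 666, 60]);


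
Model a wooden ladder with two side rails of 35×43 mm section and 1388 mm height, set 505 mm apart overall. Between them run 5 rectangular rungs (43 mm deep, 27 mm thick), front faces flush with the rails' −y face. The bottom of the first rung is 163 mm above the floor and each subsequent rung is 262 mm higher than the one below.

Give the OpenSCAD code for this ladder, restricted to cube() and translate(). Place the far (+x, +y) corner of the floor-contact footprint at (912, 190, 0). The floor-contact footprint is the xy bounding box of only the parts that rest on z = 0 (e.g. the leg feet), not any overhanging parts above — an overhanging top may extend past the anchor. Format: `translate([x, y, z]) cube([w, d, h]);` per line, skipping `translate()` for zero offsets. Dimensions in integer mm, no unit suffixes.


translate([407, 147, 0]) cube([35, 43, 1388]);
translate([877, 147, 0]) cube([35, 43, 1388]);
translate([442, 147, 163]) cube([435, 43, 27]);
translate([442, 147, 425]) cube([435, 43, 27]);
translate([442, 147, 687]) cube([435, 43, 27]);
translate([442, 147, 949]) cube([435, 43, 27]);
translate([442, 147, 1211]) cube([435, 43, 27]);


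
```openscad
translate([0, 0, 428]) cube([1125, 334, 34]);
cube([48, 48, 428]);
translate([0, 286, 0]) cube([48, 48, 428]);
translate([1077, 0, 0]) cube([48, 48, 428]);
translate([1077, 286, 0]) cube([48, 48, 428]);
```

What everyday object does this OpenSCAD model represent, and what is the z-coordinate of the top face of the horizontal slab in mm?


A bench. The seat-top height is 462 mm.

A long slab on four corner posts — a bench. The slab sits at z = 428 with thickness 34, so the top is 428 + 34 = 462 mm.


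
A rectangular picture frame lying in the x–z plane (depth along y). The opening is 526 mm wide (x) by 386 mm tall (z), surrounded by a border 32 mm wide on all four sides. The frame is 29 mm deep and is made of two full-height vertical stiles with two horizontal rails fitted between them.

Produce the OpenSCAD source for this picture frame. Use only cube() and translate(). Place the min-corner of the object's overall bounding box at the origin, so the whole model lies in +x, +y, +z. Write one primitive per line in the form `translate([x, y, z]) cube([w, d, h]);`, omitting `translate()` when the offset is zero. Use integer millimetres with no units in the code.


cube([32, 29, 450]);
translate([558, 0, 0]) cube([32, 29, 450]);
translate([32, 0, 0]) cube([526, 29, 32]);
translate([32, 0, 418]) cube([526, 29, 32]);


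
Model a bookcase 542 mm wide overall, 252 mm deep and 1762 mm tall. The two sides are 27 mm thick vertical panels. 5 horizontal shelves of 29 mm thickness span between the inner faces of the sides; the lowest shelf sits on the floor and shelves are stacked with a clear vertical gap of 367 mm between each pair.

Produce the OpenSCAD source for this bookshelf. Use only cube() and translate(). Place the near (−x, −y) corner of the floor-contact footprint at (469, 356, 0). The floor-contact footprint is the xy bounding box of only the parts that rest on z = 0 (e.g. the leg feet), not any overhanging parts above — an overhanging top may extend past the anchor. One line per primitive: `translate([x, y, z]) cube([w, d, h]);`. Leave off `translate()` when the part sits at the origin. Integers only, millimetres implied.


translate([469, 356, 0]) cube([27, 252, 1762]);
translate([984, 356, 0]) cube([27, 252, 1762]);
translate([496, 356, 0]) cube([488, 252, 29]);
translate([496, 356, 396]) cube([488, 252, 29]);
translate([496, 356, 792]) cube([488, 252, 29]);
translate([496, 356, 1188]) cube([488, 252, 29]);
translate([496, 356, 1584]) cube([488, 252, 29]);


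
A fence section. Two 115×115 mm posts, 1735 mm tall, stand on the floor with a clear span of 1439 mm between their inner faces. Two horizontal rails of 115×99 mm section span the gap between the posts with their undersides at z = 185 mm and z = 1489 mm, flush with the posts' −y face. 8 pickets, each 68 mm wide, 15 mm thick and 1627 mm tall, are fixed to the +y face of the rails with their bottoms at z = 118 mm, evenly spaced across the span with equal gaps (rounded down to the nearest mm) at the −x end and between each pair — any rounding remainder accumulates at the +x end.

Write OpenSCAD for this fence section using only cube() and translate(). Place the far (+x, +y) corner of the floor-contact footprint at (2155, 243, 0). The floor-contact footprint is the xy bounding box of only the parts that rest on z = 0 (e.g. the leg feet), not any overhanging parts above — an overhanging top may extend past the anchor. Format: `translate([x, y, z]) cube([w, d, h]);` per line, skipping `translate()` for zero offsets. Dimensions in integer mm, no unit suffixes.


translate([486, 128, 0]) cube([115, 115, 1735]);
translate([2040, 128, 0]) cube([115, 115, 1735]);
translate([601, 128, 185]) cube([1439, 115, 99]);
translate([601, 128, 1489]) cube([1439, 115, 99]);
translate([700, 243, 118]) cube([68, 15, 1627]);
translate([867, 243, 118]) cube([68, 15, 1627]);
translate([1034, 243, 118]) cube([68, 15, 1627]);
translate([1201, 243, 118]) cube([68, 15, 1627]);
translate([1368, 243, 118]) cube([68, 15, 1627]);
translate([1535, 243, 118]) cube([68, 15, 1627]);
translate([1702, 243, 118]) cube([68, 15, 1627]);
translate([1869, 243, 118]) cube([68, 15, 1627]);


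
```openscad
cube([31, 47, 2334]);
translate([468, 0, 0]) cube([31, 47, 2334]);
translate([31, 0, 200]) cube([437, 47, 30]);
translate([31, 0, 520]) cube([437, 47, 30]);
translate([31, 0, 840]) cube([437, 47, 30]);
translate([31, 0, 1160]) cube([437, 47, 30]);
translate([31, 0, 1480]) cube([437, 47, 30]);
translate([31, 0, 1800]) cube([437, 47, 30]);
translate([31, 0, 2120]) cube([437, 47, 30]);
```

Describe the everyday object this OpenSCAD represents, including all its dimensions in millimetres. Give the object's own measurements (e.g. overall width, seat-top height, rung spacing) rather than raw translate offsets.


A straight ladder. Two 31×47 mm vertical rails, 2334 mm tall, stand 499 mm apart (outside-to-outside) with their front faces coplanar on the −y side. 7 rungs, each 47 mm deep and 30 mm tall, span between the inner faces of the rails, front faces flush with the rails. The lowest rung's underside is at z = 200 mm and rungs are spaced 320 mm apart (underside to underside).


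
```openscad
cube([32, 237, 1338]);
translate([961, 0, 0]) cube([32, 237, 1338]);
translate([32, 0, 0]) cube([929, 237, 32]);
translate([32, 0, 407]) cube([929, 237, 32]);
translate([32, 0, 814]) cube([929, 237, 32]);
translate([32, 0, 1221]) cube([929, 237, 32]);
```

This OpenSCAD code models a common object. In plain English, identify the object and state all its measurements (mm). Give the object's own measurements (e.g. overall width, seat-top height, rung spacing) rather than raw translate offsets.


An open bookshelf. Two side panels, each 32 mm thick, 237 mm deep and 1338 mm tall, stand 993 mm apart (outside-to-outside). Between them sit 4 shelves, each 32 mm thick and 237 mm deep, spanning the full gap between the sides. The bottom shelf rests on the floor (its underside at z = 0) and the clear gap between one shelf's top and the next shelf's underside is 375 mm.


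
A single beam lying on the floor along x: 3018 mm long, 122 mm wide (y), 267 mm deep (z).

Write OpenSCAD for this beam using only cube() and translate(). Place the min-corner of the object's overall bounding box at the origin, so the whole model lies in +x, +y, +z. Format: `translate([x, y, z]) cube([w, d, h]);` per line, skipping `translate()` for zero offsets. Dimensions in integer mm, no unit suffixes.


cube([3018, 122, 267]);


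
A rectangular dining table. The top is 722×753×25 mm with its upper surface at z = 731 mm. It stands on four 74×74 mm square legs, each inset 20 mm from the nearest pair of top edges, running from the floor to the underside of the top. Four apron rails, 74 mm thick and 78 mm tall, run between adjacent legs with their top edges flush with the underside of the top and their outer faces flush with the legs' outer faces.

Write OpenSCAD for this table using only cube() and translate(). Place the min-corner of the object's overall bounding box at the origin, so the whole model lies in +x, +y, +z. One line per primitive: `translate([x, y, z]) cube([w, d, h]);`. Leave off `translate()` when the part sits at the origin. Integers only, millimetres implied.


translate([0, 0, 706]) cube([722, 753, 25]);
translate([20, 20, 0]) cube([74, 74, 706]);
translate([628, 20, 0]) cube([74, 74, 706]);
translate([20, 659, 0]) cube([74, 74, 706]);
translate([628, 659, 0]) cube([74, 74, 706]);
translate([94, 20, 628]) cube([534, 74, 78]);
translate([94, 659, 628]) cube([534, 74, 78]);
translate([20, 94, 628]) cube([74, 565, 78]);
translate([628, 94, 628]) cube([74, 565, 78]);


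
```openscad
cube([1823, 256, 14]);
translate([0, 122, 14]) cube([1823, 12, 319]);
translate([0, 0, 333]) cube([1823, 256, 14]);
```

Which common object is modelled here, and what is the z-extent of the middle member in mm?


An I-beam. The web height is 319 mm.

Two wide flanges with a thin centred web — an I-beam. Overall 347 mm minus two 14 mm flanges gives a web of 347 − 2·14 = 319 mm.


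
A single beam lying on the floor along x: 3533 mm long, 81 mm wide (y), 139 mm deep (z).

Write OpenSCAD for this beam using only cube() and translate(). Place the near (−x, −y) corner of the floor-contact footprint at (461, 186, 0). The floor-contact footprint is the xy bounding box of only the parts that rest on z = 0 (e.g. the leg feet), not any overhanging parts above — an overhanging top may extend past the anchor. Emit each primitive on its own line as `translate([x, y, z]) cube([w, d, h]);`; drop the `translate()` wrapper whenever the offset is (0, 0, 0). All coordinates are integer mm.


translate([461, 186, 0]) cube([3533, 81, 139]);


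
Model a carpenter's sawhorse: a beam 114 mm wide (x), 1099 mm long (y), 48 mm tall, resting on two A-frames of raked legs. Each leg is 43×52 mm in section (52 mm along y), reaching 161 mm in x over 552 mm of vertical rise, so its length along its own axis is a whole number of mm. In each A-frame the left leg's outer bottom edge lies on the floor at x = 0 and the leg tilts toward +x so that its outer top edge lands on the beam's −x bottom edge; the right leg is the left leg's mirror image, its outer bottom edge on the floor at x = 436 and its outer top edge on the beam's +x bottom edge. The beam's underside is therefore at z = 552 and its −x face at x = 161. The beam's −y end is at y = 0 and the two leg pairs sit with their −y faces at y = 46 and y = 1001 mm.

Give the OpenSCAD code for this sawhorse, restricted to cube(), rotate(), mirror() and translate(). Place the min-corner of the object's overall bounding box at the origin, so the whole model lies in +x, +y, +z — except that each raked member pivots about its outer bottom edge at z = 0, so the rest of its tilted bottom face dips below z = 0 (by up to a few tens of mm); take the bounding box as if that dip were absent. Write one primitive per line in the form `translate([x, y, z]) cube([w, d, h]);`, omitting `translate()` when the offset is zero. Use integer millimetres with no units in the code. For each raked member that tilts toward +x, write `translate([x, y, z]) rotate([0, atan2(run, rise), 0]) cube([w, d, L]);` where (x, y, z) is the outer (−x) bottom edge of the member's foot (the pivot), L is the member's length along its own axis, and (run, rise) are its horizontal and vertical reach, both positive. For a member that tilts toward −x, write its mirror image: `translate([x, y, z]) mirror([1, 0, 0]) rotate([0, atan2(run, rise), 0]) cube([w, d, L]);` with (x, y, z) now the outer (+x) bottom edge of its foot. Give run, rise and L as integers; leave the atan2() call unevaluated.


// leg length = √(161² + 552²) = 575
// right-leg outer foot x = 2·161 + 114 = 436
// beam min-corner = (161, 0, 552)
translate([161, 0, 552]) cube([114, 1099, 48]);
translate([0, 46, 0]) rotate([0, atan2(161, 552), 0]) cube([43, 52, 575]);
translate([436, 46, 0]) mirror([1, 0, 0]) rotate([0, atan2(161, 552), 0]) cube([43, 52, 575]);
translate([0, 1001, 0]) rotate([0, atan2(161, 552), 0]) cube([43, 52, 575]);
translate([436, 1001, 0]) mirror([1, 0, 0]) rotate([0, atan2(161, 552), 0]) cube([43, 52, 575]);


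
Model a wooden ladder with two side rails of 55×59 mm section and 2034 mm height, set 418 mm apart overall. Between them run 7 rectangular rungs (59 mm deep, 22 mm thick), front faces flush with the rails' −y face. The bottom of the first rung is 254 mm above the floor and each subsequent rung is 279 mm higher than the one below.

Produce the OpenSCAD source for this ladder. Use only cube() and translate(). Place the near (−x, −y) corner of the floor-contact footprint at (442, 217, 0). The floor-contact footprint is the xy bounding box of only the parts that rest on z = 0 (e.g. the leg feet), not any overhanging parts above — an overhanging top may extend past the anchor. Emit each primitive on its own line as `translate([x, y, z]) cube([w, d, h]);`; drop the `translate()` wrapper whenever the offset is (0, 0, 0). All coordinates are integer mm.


// rung span = 418 - 2*55 = 308
// rung[k] z = 254 + k*279
translate([442, 217, 0]) cube([55, 59, 2034]);
translate([805, 217, 0]) cube([55, 59, 2034]);
translate([497, 217, 254]) cube([308, 59, 22]);
translate([497, 217, 533]) cube([308, 59, 22]);
translate([497, 217, 812]) cube([308, 59, 22]);
translate([497, 217, 1091]) cube([308, 59, 22]);
translate([497, 217, 1370]) cube([308, 59, 22]);
translate([497, 217, 1649]) cube([308, 59, 22]);
translate([497, 217, 1928]) cube([308, 59, 22]);


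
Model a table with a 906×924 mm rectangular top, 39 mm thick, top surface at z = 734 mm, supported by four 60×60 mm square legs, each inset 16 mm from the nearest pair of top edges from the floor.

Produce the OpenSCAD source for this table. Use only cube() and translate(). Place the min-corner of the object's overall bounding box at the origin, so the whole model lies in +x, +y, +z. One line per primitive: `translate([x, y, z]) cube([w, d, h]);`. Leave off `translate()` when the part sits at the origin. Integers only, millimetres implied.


// leg_h = 734 - 39 = 695
translate([0, 0, 695]) cube([906, 924, 39]);
translate([16, 16, 0]) cube([60, 60, 695]);
translate([830, 16, 0]) cube([60, 60, 695]);
translate([16, 848, 0]) cube([60, 60, 695]);
translate([830, 848, 0]) cube([60, 60, 695]);


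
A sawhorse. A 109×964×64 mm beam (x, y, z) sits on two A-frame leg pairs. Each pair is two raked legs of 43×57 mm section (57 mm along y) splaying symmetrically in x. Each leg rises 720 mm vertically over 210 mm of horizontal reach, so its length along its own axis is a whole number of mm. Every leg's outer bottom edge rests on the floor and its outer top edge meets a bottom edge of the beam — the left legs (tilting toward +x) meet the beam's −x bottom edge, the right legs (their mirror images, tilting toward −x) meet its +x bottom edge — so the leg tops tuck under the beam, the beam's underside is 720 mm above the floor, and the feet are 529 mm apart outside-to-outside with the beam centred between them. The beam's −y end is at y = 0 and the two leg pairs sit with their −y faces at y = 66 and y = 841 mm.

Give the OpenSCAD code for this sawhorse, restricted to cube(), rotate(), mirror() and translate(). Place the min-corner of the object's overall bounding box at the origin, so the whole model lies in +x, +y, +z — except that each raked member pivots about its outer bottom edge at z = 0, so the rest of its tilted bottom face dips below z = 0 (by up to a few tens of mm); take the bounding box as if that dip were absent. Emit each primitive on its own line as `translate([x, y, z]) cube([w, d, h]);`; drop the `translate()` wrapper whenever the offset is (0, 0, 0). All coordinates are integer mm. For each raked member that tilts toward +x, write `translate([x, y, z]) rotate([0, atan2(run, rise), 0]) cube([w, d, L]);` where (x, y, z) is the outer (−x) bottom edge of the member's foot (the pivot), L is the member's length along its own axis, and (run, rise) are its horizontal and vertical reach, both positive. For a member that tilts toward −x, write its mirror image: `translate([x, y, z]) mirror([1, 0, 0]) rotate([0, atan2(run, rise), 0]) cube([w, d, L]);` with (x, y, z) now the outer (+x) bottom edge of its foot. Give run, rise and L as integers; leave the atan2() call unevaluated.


translate([210, 0, 720]) cube([109, 964, 64]);
translate([0, 66, 0]) rotate([0, atan2(210, 720), 0]) cube([43, 57, 750]);
translate([529, 66, 0]) mirror([1, 0, 0]) rotate([0, atan2(210, 720), 0]) cube([43, 57, 750]);
translate([0, 841, 0]) rotate([0, atan2(210, 720), 0]) cube([43, 57, 750]);
translate([529, 841, 0]) mirror([1, 0, 0]) rotate([0, atan2(210, 720), 0]) cube([43, 57, 750]);


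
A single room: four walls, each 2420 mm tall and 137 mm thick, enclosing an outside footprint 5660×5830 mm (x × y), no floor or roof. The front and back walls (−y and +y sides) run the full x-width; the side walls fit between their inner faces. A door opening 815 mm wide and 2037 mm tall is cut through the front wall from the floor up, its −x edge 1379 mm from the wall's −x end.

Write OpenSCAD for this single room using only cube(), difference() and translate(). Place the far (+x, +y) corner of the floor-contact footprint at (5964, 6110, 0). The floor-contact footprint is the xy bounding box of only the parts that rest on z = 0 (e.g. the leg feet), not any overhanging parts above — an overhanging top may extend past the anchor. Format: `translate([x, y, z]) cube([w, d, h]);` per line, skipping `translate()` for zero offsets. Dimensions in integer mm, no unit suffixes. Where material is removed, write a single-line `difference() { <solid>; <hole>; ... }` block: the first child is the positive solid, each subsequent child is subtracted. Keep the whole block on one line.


difference() { translate([304, 280, 0]) cube([5660, 137, 2420]); translate([1683, 280, 0]) cube([815, 137, 2037]); }
translate([304, 5973, 0]) cube([5660, 137, 2420]);
translate([304, 417, 0]) cube([137, 5556, 2420]);
translate([5827, 417, 0]) cube([137, 5556, 2420]);


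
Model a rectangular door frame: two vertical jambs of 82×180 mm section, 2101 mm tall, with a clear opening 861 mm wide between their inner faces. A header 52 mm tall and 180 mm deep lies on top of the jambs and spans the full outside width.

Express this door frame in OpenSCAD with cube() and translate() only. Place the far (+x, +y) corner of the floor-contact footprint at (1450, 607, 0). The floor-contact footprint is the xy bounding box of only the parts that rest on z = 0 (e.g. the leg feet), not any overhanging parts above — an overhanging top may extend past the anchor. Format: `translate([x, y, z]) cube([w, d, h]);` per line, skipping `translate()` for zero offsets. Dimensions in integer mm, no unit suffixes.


translate([425, 427, 0]) cube([82, 180, 2101]);
translate([1368, 427, 0]) cube([82, 180, 2101]);
translate([425, 427, 2101]) cube([1025, 180, 52]);


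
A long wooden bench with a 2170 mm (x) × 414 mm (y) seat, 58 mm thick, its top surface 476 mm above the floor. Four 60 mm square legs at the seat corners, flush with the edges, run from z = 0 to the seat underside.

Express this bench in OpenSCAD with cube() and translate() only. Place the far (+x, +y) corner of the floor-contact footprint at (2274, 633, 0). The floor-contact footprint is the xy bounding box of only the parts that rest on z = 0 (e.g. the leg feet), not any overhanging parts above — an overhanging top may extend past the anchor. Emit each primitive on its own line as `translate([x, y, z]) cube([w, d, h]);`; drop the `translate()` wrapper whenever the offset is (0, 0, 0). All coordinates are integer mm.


translate([104, 219, 418]) cube([2170, 414, 58]);
translate([104, 219, 0]) cube([60, 60, 418]);
translate([104, 573, 0]) cube([60, 60, 418]);
translate([2214, 219, 0]) cube([60, 60, 418]);
translate([2214, 573, 0]) cube([60, 60, 418]);


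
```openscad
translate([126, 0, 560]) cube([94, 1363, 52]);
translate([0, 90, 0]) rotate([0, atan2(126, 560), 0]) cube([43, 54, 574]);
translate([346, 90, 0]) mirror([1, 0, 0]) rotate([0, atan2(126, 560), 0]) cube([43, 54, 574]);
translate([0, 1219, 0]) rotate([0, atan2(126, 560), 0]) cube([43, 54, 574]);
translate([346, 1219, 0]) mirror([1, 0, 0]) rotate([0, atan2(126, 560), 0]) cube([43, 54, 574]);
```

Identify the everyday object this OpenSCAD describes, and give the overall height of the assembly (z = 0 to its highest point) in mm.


A sawhorse. The overall height is 612 mm.

A beam across two mirrored pairs of raked legs — a sawhorse. The beam's underside is at z = 560 (matching the legs' vertical rise in atan2(126, 560)) and the beam is 52 mm tall, so its top is at 560 + 52 = 612 mm. The raked legs top out at the beam's underside, so that is the highest point.


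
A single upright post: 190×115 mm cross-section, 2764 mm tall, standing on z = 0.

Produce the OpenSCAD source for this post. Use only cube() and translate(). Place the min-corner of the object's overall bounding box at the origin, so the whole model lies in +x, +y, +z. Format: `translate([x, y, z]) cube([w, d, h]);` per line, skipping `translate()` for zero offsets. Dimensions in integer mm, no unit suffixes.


cube([190, 115, 2764]);


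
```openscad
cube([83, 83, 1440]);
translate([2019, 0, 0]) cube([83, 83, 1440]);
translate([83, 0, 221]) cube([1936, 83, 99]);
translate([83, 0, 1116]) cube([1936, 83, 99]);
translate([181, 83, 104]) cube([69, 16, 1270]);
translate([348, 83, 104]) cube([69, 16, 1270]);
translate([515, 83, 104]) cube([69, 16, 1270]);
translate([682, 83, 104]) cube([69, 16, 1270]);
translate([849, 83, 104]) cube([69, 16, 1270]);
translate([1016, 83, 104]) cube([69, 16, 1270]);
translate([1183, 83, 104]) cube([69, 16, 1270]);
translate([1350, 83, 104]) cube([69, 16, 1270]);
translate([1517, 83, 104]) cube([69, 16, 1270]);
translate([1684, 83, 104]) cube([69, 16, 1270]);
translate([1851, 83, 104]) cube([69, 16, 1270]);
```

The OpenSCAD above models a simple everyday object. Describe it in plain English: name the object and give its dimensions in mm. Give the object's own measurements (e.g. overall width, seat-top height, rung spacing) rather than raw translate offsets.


A fence section. Two 83×83 mm posts, 1440 mm tall, stand on the floor with a clear span of 1936 mm between their inner faces. Two horizontal rails of 83×99 mm section span the gap between the posts with their undersides at z = 221 mm and z = 1116 mm, flush with the posts' −y face. 11 pickets, each 69 mm wide, 16 mm thick and 1270 mm tall, are fixed to the +y face of the rails with their bottoms at z = 104 mm, spaced across the span with a 98 mm gap after the −x post and between neighbouring pickets, with 99 mm left before the +x post.


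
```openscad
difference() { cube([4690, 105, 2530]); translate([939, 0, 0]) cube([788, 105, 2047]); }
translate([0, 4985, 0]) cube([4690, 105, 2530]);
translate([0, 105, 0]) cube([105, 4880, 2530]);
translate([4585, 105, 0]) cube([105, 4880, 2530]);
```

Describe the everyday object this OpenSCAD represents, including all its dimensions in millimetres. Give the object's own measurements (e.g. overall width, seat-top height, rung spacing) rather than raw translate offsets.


A single room: four walls, each 2530 mm tall and 105 mm thick, enclosing an outside footprint 4690×5090 mm (x × y), no floor or roof. The front and back walls (−y and +y sides) run the full x-width; the side walls fit between their inner faces. A door opening 788 mm wide and 2047 mm tall is cut through the front wall from the floor up, its −x edge 939 mm from the wall's −x end.


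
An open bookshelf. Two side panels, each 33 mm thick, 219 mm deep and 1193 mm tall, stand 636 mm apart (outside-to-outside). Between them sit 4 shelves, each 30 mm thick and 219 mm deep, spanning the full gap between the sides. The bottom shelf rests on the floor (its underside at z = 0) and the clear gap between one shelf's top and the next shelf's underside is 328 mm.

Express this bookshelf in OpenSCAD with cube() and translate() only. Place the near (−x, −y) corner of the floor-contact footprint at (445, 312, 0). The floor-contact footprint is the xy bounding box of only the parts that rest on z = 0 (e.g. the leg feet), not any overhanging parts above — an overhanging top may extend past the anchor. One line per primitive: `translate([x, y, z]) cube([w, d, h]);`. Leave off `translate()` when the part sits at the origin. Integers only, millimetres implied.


translate([445, 312, 0]) cube([33, 219, 1193]);
translate([1048, 312, 0]) cube([33, 219, 1193]);
translate([478, 312, 0]) cube([570, 219, 30]);
translate([478, 312, 358]) cube([570, 219, 30]);
translate([478, 312, 716]) cube([570, 219, 30]);
translate([478, 312, 1074]) cube([570, 219, 30]);


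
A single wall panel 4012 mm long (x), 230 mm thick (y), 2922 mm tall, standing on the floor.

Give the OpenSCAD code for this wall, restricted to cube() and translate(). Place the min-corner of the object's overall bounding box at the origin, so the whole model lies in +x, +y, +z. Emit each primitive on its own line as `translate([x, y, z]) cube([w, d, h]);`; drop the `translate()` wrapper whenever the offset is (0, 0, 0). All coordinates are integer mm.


cube([4012, 230, 2922]);


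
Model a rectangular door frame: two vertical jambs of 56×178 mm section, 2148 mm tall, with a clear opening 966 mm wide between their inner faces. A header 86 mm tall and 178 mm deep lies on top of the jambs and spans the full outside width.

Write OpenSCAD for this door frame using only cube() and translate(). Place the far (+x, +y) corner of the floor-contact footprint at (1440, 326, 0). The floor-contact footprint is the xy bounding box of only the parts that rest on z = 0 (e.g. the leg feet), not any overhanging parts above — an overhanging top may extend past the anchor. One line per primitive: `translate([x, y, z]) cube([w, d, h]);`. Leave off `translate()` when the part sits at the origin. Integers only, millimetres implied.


translate([362, 148, 0]) cube([56, 178, 2148]);
translate([1384, 148, 0]) cube([56, 178, 2148]);
translate([362, 148, 2148]) cube([1078, 178, 86]);
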